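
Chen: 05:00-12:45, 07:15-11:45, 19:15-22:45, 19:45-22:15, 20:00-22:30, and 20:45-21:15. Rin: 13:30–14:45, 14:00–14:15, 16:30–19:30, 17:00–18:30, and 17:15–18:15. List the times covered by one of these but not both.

Merge the first list: 05:00–12:45, 19:15–22:45.
Merge the second list: 13:30–14:45, 16:30–19:30.
Only in the first: 05:00–12:45, 19:30–22:45.
Only in the second: 13:30–14:45, 16:30–19:15.
Together these are the periods covered by exactly one.

05:00–12:45, 13:30–14:45, 16:30–19:15, 19:30–22:45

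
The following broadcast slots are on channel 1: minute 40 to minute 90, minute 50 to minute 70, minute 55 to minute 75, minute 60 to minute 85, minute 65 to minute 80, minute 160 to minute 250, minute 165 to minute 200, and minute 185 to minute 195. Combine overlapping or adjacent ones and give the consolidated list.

minute 40 to minute 90, minute 160 to minute 250

minute 50 to minute 70 overlaps/touches minute 40 to minute 90 → extend to minute 40 to minute 90.
minute 55 to minute 75 overlaps/touches minute 40 to minute 90 → extend to minute 40 to minute 90.
minute 60 to minute 85 overlaps/touches minute 40 to minute 90 → extend to minute 40 to minute 90.
minute 65 to minute 80 overlaps/touches minute 40 to minute 90 → extend to minute 40 to minute 90.
minute 160 to minute 250 is disjoint → start new block.
minute 165 to minute 200 overlaps/touches minute 160 to minute 250 → extend to minute 160 to minute 250.
minute 185 to minute 195 overlaps/touches minute 160 to minute 250 → extend to minute 160 to minute 250.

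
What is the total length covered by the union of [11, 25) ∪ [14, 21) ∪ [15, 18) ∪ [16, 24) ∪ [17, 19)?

14

Merged: [11, 25).
Length: 14.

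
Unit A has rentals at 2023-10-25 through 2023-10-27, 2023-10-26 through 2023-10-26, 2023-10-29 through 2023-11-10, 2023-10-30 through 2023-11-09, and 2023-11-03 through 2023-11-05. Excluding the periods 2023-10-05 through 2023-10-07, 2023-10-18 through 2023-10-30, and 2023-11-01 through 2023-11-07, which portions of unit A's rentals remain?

A, merged: 2023-10-25 through 2023-10-27, 2023-10-29 through 2023-11-10.
2023-10-25 through 2023-10-27 lies entirely inside B → drops out.
2023-10-29 through 2023-11-10 with B removed leaves 2023-10-31 through 2023-10-31, 2023-11-08 through 2023-11-10.

2023-10-31 through 2023-10-31, 2023-11-08 through 2023-11-10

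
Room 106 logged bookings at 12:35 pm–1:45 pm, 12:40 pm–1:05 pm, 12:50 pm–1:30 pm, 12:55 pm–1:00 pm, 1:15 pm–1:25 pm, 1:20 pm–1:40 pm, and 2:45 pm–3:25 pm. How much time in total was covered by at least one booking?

1 h 50 min

Merged: 12:35 pm-1:45 pm, 2:45 pm-3:25 pm.
Lengths: 1 h 10 min + 40 min = 1 h 50 min.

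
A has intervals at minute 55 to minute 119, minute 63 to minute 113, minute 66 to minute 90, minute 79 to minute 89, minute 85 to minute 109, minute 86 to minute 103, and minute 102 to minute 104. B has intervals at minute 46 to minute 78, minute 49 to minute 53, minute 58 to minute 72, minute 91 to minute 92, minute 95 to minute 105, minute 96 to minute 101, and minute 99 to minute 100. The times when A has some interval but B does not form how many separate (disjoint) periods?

Merge the first list: minute 55 to minute 119.
Merge the second list: minute 46 to minute 78, minute 91 to minute 92, minute 95 to minute 105.
A \ B = minute 78 to minute 91, minute 92 to minute 95, minute 105 to minute 119.
That is 3 disjoint pieces.

3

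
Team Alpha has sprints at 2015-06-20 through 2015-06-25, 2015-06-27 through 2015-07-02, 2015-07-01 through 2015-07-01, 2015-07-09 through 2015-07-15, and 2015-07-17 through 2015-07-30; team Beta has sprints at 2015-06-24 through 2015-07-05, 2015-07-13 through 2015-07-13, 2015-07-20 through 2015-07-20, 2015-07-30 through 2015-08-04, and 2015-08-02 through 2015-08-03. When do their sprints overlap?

First set merges to 2015-06-20 through 2015-06-25, 2015-06-27 through 2015-07-02, 2015-07-09 through 2015-07-15, 2015-07-17 through 2015-07-30.
Second set merges to 2015-06-24 through 2015-07-05, 2015-07-13 through 2015-07-13, 2015-07-20 through 2015-07-20, 2015-07-30 through 2015-08-04.
2015-06-20 through 2015-06-25 meets the second set on 2015-06-24 through 2015-06-25.
2015-06-27 through 2015-07-02 meets the second set on 2015-06-27 through 2015-07-02.
2015-07-09 through 2015-07-15 meets the second set on 2015-07-13 through 2015-07-13.
2015-07-17 through 2015-07-30 meets the second set on 2015-07-20 through 2015-07-20, 2015-07-30 through 2015-07-30.

2015-06-24 through 2015-06-25, 2015-06-27 through 2015-07-02, 2015-07-13 through 2015-07-13, 2015-07-20 through 2015-07-20, 2015-07-30 through 2015-07-30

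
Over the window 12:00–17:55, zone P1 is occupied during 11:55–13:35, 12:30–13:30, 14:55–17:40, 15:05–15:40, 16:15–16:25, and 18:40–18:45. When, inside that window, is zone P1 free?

13:35–14:55, 17:40–17:55

Covered (merged): 11:55–13:35, 14:55–17:40, 18:40–18:45.
Complement within 12:00–17:55: 13:35–14:55, 17:40–17:55.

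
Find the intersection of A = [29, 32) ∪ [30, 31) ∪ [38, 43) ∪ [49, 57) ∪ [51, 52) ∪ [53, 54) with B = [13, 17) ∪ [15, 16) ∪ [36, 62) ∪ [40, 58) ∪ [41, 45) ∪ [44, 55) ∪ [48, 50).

A, merged: [29, 32), [38, 43), [49, 57).
B, merged: [13, 17), [36, 62).
[29, 32) meets no B interval.
[38, 43) ∩ B → [38, 43).
[49, 57) ∩ B → [49, 57).

[38, 43) ∪ [49, 57)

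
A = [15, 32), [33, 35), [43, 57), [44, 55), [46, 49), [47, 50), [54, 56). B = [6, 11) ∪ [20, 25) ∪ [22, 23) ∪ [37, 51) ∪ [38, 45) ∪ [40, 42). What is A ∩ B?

[20, 25) ∪ [43, 51)

A, merged: [15, 32), [33, 35), [43, 57).
B, merged: [6, 11), [20, 25), [37, 51).
[15, 32) overlaps B on [20, 25).
[33, 35) falls entirely outside B.
[43, 57) overlaps B on [43, 51).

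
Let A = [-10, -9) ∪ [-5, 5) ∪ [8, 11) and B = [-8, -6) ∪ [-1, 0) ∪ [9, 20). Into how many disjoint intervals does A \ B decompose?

4

A \ B = [-10, -9), [-5, -1), [0, 5), [8, 9).
That is 4 disjoint pieces.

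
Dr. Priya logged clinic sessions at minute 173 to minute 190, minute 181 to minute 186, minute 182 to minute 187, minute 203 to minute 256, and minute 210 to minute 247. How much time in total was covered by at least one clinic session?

70 minutes

Merged: minute 173 to minute 190, minute 203 to minute 256.
Lengths: 17 minutes + 53 minutes = 70 minutes.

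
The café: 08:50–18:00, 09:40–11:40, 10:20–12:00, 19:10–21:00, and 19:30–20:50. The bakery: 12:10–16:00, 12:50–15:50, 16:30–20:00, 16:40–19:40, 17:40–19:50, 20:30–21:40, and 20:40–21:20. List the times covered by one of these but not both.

A, merged: 08:50–18:00, 19:10–21:00.
B, merged: 12:10–16:00, 16:30–20:00, 20:30–21:40.
A \ B = 08:50–12:10, 16:00–16:30, 20:00–20:30.
B \ A = 18:00–19:10, 21:00–21:40.
Union of the two gives the symmetric difference.

08:50–12:10, 16:00–16:30, 18:00–19:10, 20:00–20:30, 21:00–21:40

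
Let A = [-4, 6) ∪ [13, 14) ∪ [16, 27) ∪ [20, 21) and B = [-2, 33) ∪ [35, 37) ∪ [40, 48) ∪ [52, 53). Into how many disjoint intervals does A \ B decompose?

A, merged: [-4, 6), [13, 14), [16, 27).
A \ B = [-4, -2).
That is 1 disjoint piece.

1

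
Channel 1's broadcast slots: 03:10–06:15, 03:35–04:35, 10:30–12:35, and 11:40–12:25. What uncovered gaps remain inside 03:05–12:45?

03:05–03:10, 06:15–10:30, 12:35–12:45

The merged coverage is 03:10–06:15, 10:30–12:35.
Complement within 03:05–12:45: 03:05–03:10, 06:15–10:30, 12:35–12:45.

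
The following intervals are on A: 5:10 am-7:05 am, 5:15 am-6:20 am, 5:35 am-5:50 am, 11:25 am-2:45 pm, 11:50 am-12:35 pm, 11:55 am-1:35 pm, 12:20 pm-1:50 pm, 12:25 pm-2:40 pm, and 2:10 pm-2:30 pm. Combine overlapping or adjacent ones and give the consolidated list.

5:15 am-6:20 am overlaps/touches 5:10 am-7:05 am → extend to 5:10 am-7:05 am.
5:35 am-5:50 am overlaps/touches 5:10 am-7:05 am → extend to 5:10 am-7:05 am.
11:25 am-2:45 pm is disjoint → start new block.
11:50 am-12:35 pm overlaps/touches 11:25 am-2:45 pm → extend to 11:25 am-2:45 pm.
11:55 am-1:35 pm overlaps/touches 11:25 am-2:45 pm → extend to 11:25 am-2:45 pm.
12:20 pm-1:50 pm overlaps/touches 11:25 am-2:45 pm → extend to 11:25 am-2:45 pm.
12:25 pm-2:40 pm overlaps/touches 11:25 am-2:45 pm → extend to 11:25 am-2:45 pm.
2:10 pm-2:30 pm overlaps/touches 11:25 am-2:45 pm → extend to 11:25 am-2:45 pm.

5:10 am-7:05 am, 11:25 am-2:45 pm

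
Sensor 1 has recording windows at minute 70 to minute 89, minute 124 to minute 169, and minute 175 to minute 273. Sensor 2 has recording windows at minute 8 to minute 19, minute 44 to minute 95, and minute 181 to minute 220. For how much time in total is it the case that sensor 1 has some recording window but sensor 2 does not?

A \ B = minute 124 to minute 169, minute 175 to minute 181, minute 220 to minute 273.
Total: 45 minutes + 6 minutes + 53 minutes = 104 minutes.

104 minutes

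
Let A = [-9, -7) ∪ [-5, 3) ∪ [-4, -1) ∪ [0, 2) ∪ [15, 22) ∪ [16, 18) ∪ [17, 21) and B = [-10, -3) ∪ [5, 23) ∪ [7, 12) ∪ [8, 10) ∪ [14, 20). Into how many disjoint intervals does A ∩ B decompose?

3

First set merges to [-9, -7), [-5, 3), [15, 22).
Second set merges to [-10, -3), [5, 23).
A ∩ B = [-9, -7), [-5, -3), [15, 22).
That is 3 disjoint pieces.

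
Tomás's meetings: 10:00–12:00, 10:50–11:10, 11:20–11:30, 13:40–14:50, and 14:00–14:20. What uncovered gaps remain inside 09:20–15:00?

After merging, the occupied span is 10:00–12:00, 13:40–14:50.
Gaps within 09:20–15:00: 09:20–10:00, 12:00–13:40, 14:50–15:00.

09:20–10:00, 12:00–13:40, 14:50–15:00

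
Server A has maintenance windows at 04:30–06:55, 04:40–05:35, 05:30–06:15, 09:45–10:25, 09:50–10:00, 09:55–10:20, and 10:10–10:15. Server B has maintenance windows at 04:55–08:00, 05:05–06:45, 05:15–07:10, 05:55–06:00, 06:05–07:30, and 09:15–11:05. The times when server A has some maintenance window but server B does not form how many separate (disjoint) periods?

1

First set merges to 04:30-06:55, 09:45-10:25.
Second set merges to 04:55-08:00, 09:15-11:05.
A \ B = 04:30-04:55.
That is 1 disjoint piece.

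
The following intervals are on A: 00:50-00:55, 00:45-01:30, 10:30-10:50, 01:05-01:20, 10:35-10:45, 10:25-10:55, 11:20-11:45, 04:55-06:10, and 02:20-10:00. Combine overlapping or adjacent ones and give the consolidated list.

Sort by start: 00:45–01:30, 00:50–00:55, 01:05–01:20, 02:20–10:00, 04:55–06:10, 10:25–10:55, 10:30–10:50, 10:35–10:45, 11:20–11:45.
00:50–00:55 overlaps/touches 00:45–01:30 → extend to 00:45–01:30.
01:05–01:20 overlaps/touches 00:45–01:30 → extend to 00:45–01:30.
02:20–10:00 is disjoint → start new block.
04:55–06:10 overlaps/touches 02:20–10:00 → extend to 02:20–10:00.
10:25–10:55 is disjoint → start new block.
10:30–10:50 overlaps/touches 10:25–10:55 → extend to 10:25–10:55.
10:35–10:45 overlaps/touches 10:25–10:55 → extend to 10:25–10:55.
11:20–11:45 is disjoint → start new block.

00:45–01:30, 02:20–10:00, 10:25–10:55, 11:20–11:45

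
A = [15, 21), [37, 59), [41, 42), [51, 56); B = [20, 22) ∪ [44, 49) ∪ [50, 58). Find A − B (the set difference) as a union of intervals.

Merge the first list: [15, 21), [37, 59).
[15, 21) minus B → [15, 20).
[37, 59) minus B → [37, 44), [49, 50), [58, 59).

[15, 20) ∪ [37, 44) ∪ [49, 50) ∪ [58, 59)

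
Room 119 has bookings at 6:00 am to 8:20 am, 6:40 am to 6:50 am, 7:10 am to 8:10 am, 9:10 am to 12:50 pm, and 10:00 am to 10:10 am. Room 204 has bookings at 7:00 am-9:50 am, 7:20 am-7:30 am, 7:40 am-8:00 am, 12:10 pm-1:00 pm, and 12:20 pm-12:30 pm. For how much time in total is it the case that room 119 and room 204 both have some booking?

2 h 40 min

Merge the first list: 6:00 am–8:20 am, 9:10 am–12:50 pm.
Merge the second list: 7:00 am–9:50 am, 12:10 pm–1:00 pm.
A ∩ B = 7:00 am–8:20 am, 9:10 am–9:50 am, 12:10 pm–12:50 pm.
Total: 1 h 20 min + 40 min + 40 min = 2 h 40 min.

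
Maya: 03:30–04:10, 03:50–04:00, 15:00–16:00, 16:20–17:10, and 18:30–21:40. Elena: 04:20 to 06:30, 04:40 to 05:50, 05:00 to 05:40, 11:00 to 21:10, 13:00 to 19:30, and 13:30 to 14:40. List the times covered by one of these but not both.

First set merges to 03:30–04:10, 15:00–16:00, 16:20–17:10, 18:30–21:40.
Second set merges to 04:20–06:30, 11:00–21:10.
A \ B = 03:30–04:10, 21:10–21:40.
B \ A = 04:20–06:30, 11:00–15:00, 16:00–16:20, 17:10–18:30.
Union of the two gives the symmetric difference.

03:30–04:10, 04:20–06:30, 11:00–15:00, 16:00–16:20, 17:10–18:30, 21:10–21:40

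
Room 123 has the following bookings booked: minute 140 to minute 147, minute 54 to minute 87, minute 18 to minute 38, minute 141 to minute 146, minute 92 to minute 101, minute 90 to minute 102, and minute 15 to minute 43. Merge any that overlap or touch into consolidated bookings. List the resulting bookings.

Sort by start: minute 15 to minute 43, minute 18 to minute 38, minute 54 to minute 87, minute 90 to minute 102, minute 92 to minute 101, minute 140 to minute 147, minute 141 to minute 146.
minute 18 to minute 38 overlaps/touches minute 15 to minute 43 → extend to minute 15 to minute 43.
minute 54 to minute 87 is disjoint → start new block.
minute 90 to minute 102 is disjoint → start new block.
minute 92 to minute 101 overlaps/touches minute 90 to minute 102 → extend to minute 90 to minute 102.
minute 140 to minute 147 is disjoint → start new block.
minute 141 to minute 146 overlaps/touches minute 140 to minute 147 → extend to minute 140 to minute 147.

minute 15 to minute 43, minute 54 to minute 87, minute 90 to minute 102, minute 140 to minute 147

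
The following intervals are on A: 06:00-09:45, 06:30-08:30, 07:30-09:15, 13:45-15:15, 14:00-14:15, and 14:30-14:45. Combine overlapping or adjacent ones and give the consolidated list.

06:30-08:30 overlaps/touches 06:00-09:45 → extend to 06:00-09:45.
07:30-09:15 overlaps/touches 06:00-09:45 → extend to 06:00-09:45.
13:45-15:15 is disjoint → start new block.
14:00-14:15 overlaps/touches 13:45-15:15 → extend to 13:45-15:15.
14:30-14:45 overlaps/touches 13:45-15:15 → extend to 13:45-15:15.

06:00-09:45, 13:45-15:15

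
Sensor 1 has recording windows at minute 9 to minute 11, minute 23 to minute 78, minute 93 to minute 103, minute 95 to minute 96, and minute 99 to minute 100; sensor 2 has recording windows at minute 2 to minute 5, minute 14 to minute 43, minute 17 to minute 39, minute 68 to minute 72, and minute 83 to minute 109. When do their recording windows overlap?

minute 23 to minute 43, minute 68 to minute 72, minute 93 to minute 103

Merge the first list: minute 9 to minute 11, minute 23 to minute 78, minute 93 to minute 103.
Merge the second list: minute 2 to minute 5, minute 14 to minute 43, minute 68 to minute 72, minute 83 to minute 109.
minute 9 to minute 11: no overlap with the second set.
minute 23 to minute 78 meets the second set on minute 23 to minute 43, minute 68 to minute 72.
minute 93 to minute 103 meets the second set on minute 93 to minute 103.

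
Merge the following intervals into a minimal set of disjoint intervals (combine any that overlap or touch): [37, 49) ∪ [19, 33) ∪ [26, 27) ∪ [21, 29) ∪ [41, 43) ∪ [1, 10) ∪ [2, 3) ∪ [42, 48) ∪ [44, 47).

[1, 10) ∪ [19, 33) ∪ [37, 49)

Sort by start: [1, 10), [2, 3), [19, 33), [21, 29), [26, 27), [37, 49), [41, 43), [42, 48), [44, 47).
[2, 3) overlaps/touches [1, 10) → extend to [1, 10).
[19, 33) is disjoint → start new block.
[21, 29) overlaps/touches [19, 33) → extend to [19, 33).
[26, 27) overlaps/touches [19, 33) → extend to [19, 33).
[37, 49) is disjoint → start new block.
[41, 43) overlaps/touches [37, 49) → extend to [37, 49).
[42, 48) overlaps/touches [37, 49) → extend to [37, 49).
[44, 47) overlaps/touches [37, 49) → extend to [37, 49).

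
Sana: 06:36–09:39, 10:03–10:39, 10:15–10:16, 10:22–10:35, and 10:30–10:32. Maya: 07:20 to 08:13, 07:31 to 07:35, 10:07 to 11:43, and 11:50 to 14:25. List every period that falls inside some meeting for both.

07:20–08:13, 10:07–10:39

First set merges to 06:36–09:39, 10:03–10:39.
Second set merges to 07:20–08:13, 10:07–11:43, 11:50–14:25.
06:36–09:39 meets the second set on 07:20–08:13.
10:03–10:39 meets the second set on 10:07–10:39.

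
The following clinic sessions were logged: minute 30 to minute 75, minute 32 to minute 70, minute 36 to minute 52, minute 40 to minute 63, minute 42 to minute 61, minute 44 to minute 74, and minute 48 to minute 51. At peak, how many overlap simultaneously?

7

At minute 48, 7 of the intervals are simultaneously active.
No point has more.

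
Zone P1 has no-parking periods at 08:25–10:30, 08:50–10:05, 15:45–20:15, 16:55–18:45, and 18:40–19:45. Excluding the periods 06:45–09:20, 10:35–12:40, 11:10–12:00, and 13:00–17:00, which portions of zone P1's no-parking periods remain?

Merge the first list: 08:25–10:30, 15:45–20:15.
Merge the second list: 06:45–09:20, 10:35–12:40, 13:00–17:00.
08:25–10:30 \ B = 09:20–10:30.
15:45–20:15 \ B = 17:00–20:15.

09:20–10:30, 17:00–20:15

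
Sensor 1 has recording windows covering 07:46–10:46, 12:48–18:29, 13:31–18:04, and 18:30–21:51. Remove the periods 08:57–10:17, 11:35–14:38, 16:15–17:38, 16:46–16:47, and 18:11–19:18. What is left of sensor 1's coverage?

First set merges to 07:46-10:46, 12:48-18:29, 18:30-21:51.
Second set merges to 08:57-10:17, 11:35-14:38, 16:15-17:38, 18:11-19:18.
07:46-10:46 \ B = 07:46-08:57, 10:17-10:46.
12:48-18:29 \ B = 14:38-16:15, 17:38-18:11.
18:30-21:51 \ B = 19:18-21:51.

07:46-08:57, 10:17-10:46, 14:38-16:15, 17:38-18:11, 19:18-21:51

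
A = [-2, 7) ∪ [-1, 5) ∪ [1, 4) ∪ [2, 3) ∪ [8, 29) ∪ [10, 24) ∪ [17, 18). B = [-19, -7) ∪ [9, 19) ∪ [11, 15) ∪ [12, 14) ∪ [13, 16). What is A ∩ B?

[9, 19)

First set merges to [-2, 7), [8, 29).
Second set merges to [-19, -7), [9, 19).
[-2, 7) falls entirely outside B.
[8, 29) overlaps B on [9, 19).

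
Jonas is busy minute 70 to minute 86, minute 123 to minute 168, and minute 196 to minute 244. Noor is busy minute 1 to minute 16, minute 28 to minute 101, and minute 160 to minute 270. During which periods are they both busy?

minute 70 to minute 86, minute 160 to minute 168, minute 196 to minute 244

minute 70 to minute 86 ∩ B → minute 70 to minute 86.
minute 123 to minute 168 ∩ B → minute 160 to minute 168.
minute 196 to minute 244 ∩ B → minute 196 to minute 244.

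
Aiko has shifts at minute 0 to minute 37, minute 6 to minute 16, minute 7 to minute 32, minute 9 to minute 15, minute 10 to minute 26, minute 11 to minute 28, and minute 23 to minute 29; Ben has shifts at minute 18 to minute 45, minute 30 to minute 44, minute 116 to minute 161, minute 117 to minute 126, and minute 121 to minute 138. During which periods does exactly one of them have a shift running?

minute 0 to minute 18, minute 37 to minute 45, minute 116 to minute 161

First set merges to minute 0 to minute 37.
Second set merges to minute 18 to minute 45, minute 116 to minute 161.
Only in the first: minute 0 to minute 18.
Only in the second: minute 37 to minute 45, minute 116 to minute 161.
Together these are the periods covered by exactly one.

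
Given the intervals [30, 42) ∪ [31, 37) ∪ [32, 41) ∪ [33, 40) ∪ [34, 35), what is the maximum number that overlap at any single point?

Sweep endpoints in order; track running count of active intervals.
Peak of 5 reached at 34.

5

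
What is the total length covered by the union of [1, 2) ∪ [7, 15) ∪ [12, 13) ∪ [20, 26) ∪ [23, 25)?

15

Merged: [1, 2), [7, 15), [20, 26).
Lengths: 1 + 8 + 6 = 15.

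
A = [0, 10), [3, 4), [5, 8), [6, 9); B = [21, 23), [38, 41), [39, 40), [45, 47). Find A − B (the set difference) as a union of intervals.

First set merges to [0, 10).
Second set merges to [21, 23), [38, 41), [45, 47).
[0, 10): no B overlap → unchanged.

[0, 10)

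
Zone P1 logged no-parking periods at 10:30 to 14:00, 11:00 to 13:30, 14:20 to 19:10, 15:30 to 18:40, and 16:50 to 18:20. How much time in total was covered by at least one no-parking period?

8 h 20 min

Merged: 10:30-14:00, 14:20-19:10.
Lengths: 3 h 30 min + 4 h 50 min = 8 h 20 min.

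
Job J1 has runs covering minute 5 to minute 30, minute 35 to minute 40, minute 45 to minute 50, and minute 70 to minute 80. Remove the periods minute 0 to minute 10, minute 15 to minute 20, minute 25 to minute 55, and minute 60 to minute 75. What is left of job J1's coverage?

minute 5 to minute 30 with B removed leaves minute 10 to minute 15, minute 20 to minute 25.
minute 35 to minute 40 lies entirely inside B → drops out.
minute 45 to minute 50 lies entirely inside B → drops out.
minute 70 to minute 80 with B removed leaves minute 75 to minute 80.

minute 10 to minute 15, minute 20 to minute 25, minute 75 to minute 80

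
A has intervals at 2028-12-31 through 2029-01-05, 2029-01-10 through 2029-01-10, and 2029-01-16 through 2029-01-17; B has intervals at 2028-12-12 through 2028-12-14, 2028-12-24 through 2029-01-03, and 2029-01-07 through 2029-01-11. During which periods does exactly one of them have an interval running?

2028-12-12 through 2028-12-14, 2028-12-24 through 2028-12-30, 2029-01-04 through 2029-01-05, 2029-01-07 through 2029-01-09, 2029-01-11 through 2029-01-11, 2029-01-16 through 2029-01-17

Only in the first: 2029-01-04 through 2029-01-05, 2029-01-16 through 2029-01-17.
Only in the second: 2028-12-12 through 2028-12-14, 2028-12-24 through 2028-12-30, 2029-01-07 through 2029-01-09, 2029-01-11 through 2029-01-11.
Together these are the periods covered by exactly one.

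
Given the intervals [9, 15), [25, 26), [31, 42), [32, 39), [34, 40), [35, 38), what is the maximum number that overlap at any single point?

Walk the sorted start/end points keeping a running depth.
The depth first hits 4 at 35.

4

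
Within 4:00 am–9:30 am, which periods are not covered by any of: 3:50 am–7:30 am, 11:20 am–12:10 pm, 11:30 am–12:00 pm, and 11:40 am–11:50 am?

7:30 am-9:30 am

The merged coverage is 3:50 am-7:30 am, 11:20 am-12:10 pm.
Complement within 4:00 am-9:30 am: 7:30 am-9:30 am.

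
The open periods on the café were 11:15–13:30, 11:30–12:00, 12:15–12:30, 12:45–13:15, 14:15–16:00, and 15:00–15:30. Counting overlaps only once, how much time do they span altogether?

Merged: 11:15–13:30, 14:15–16:00.
Lengths: 2 h 15 min + 1 h 45 min = 4 h.

4 h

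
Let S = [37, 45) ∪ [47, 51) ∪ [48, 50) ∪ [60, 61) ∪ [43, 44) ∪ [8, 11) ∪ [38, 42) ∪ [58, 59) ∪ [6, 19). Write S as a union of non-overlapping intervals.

Sort by start: [6, 19), [8, 11), [37, 45), [38, 42), [43, 44), [47, 51), [48, 50), [58, 59), [60, 61).
[8, 11) overlaps/touches [6, 19) → extend to [6, 19).
[37, 45) is disjoint → start new block.
[38, 42) overlaps/touches [37, 45) → extend to [37, 45).
[43, 44) overlaps/touches [37, 45) → extend to [37, 45).
[47, 51) is disjoint → start new block.
[48, 50) overlaps/touches [47, 51) → extend to [47, 51).
[58, 59) is disjoint → start new block.
[60, 61) is disjoint → start new block.

[6, 19) ∪ [37, 45) ∪ [47, 51) ∪ [58, 59) ∪ [60, 61)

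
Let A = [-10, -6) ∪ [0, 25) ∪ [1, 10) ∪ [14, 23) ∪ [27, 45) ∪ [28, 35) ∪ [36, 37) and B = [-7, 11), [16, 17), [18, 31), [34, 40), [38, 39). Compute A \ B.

First set merges to [-10, -6), [0, 25), [27, 45).
Second set merges to [-7, 11), [16, 17), [18, 31), [34, 40).
[-10, -6) \ B = [-10, -7).
[0, 25) \ B = [11, 16), [17, 18).
[27, 45) \ B = [31, 34), [40, 45).

[-10, -7) ∪ [11, 16) ∪ [17, 18) ∪ [31, 34) ∪ [40, 45)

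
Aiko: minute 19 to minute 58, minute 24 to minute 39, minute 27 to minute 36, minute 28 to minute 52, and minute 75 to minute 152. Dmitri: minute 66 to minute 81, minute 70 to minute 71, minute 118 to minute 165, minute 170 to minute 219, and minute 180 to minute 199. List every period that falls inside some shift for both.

minute 75 to minute 81, minute 118 to minute 152

A, merged: minute 19 to minute 58, minute 75 to minute 152.
B, merged: minute 66 to minute 81, minute 118 to minute 165, minute 170 to minute 219.
minute 19 to minute 58 meets no B interval.
minute 75 to minute 152 ∩ B → minute 75 to minute 81, minute 118 to minute 152.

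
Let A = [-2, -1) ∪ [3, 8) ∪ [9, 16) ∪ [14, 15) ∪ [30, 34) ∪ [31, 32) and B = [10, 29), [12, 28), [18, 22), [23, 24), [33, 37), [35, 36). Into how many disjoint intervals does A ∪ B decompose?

A, merged: [-2, -1), [3, 8), [9, 16), [30, 34).
B, merged: [10, 29), [33, 37).
A ∪ B = [-2, -1), [3, 8), [9, 29), [30, 37).
That is 4 disjoint pieces.

4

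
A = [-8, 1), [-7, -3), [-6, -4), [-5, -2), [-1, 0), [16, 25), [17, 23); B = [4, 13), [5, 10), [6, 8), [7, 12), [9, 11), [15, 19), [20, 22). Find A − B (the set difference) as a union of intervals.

[-8, 1) ∪ [19, 20) ∪ [22, 25)

First set merges to [-8, 1), [16, 25).
Second set merges to [4, 13), [15, 19), [20, 22).
[-8, 1) is untouched.
[16, 25) with B removed leaves [19, 20), [22, 25).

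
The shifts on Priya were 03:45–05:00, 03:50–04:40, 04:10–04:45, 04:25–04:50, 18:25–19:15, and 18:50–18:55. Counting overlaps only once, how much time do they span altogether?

Merged: 03:45–05:00, 18:25–19:15.
Lengths: 1 h 15 min + 50 min = 2 h 5 min.

2 h 5 min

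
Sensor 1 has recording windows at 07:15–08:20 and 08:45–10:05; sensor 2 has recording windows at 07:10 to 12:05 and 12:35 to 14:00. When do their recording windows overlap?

07:15-08:20 ∩ B → 07:15-08:20.
08:45-10:05 ∩ B → 08:45-10:05.

07:15-08:20, 08:45-10:05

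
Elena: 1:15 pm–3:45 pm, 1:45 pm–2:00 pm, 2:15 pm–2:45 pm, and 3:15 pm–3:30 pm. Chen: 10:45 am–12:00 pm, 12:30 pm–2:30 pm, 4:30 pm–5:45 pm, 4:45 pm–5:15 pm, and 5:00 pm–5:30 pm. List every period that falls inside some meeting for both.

A, merged: 1:15 pm–3:45 pm.
B, merged: 10:45 am–12:00 pm, 12:30 pm–2:30 pm, 4:30 pm–5:45 pm.
1:15 pm–3:45 pm meets the second set on 1:15 pm–2:30 pm.

1:15 pm–2:30 pm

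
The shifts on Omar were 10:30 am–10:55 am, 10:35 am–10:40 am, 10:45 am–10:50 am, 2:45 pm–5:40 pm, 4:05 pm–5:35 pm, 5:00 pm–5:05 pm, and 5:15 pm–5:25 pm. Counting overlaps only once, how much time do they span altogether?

3 h 20 min

Merged: 10:30 am-10:55 am, 2:45 pm-5:40 pm.
Lengths: 25 min + 2 h 55 min = 3 h 20 min.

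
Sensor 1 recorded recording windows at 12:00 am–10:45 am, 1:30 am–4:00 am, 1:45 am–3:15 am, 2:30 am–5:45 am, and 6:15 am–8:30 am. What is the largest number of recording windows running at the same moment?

4

At 2:30 am, 4 of the intervals are simultaneously active.
No point has more.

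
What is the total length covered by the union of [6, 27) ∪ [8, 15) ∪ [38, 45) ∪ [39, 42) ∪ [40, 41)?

28

Merged: [6, 27), [38, 45).
Lengths: 21 + 7 = 28.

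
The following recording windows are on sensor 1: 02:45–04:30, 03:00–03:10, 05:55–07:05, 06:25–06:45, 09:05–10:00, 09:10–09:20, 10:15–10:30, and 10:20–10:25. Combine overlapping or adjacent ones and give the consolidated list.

03:00-03:10 overlaps/touches 02:45-04:30 → extend to 02:45-04:30.
05:55-07:05 is disjoint → start new block.
06:25-06:45 overlaps/touches 05:55-07:05 → extend to 05:55-07:05.
09:05-10:00 is disjoint → start new block.
09:10-09:20 overlaps/touches 09:05-10:00 → extend to 09:05-10:00.
10:15-10:30 is disjoint → start new block.
10:20-10:25 overlaps/touches 10:15-10:30 → extend to 10:15-10:30.

02:45-04:30, 05:55-07:05, 09:05-10:00, 10:15-10:30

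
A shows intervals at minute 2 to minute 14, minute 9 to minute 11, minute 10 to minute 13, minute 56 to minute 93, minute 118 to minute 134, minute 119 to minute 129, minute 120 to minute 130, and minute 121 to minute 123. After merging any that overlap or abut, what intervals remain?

minute 2 to minute 14, minute 56 to minute 93, minute 118 to minute 134

minute 9 to minute 11 overlaps/touches minute 2 to minute 14 → extend to minute 2 to minute 14.
minute 10 to minute 13 overlaps/touches minute 2 to minute 14 → extend to minute 2 to minute 14.
minute 56 to minute 93 is disjoint → start new block.
minute 118 to minute 134 is disjoint → start new block.
minute 119 to minute 129 overlaps/touches minute 118 to minute 134 → extend to minute 118 to minute 134.
minute 120 to minute 130 overlaps/touches minute 118 to minute 134 → extend to minute 118 to minute 134.
minute 121 to minute 123 overlaps/touches minute 118 to minute 134 → extend to minute 118 to minute 134.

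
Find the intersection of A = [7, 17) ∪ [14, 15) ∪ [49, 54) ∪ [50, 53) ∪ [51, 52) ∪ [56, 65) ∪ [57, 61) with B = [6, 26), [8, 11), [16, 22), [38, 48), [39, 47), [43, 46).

Merge the first list: [7, 17), [49, 54), [56, 65).
Merge the second list: [6, 26), [38, 48).
[7, 17) overlaps B on [7, 17).
[49, 54) falls entirely outside B.
[56, 65) falls entirely outside B.

[7, 17)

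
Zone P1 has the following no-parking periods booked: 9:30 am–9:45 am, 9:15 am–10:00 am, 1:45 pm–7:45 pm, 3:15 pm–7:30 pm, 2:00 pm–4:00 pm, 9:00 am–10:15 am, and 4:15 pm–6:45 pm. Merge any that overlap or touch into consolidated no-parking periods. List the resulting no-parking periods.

9:00 am–10:15 am, 1:45 pm–7:45 pm

Sort by start: 9:00 am–10:15 am, 9:15 am–10:00 am, 9:30 am–9:45 am, 1:45 pm–7:45 pm, 2:00 pm–4:00 pm, 3:15 pm–7:30 pm, 4:15 pm–6:45 pm.
9:15 am–10:00 am overlaps/touches 9:00 am–10:15 am → extend to 9:00 am–10:15 am.
9:30 am–9:45 am overlaps/touches 9:00 am–10:15 am → extend to 9:00 am–10:15 am.
1:45 pm–7:45 pm is disjoint → start new block.
2:00 pm–4:00 pm overlaps/touches 1:45 pm–7:45 pm → extend to 1:45 pm–7:45 pm.
3:15 pm–7:30 pm overlaps/touches 1:45 pm–7:45 pm → extend to 1:45 pm–7:45 pm.
4:15 pm–6:45 pm overlaps/touches 1:45 pm–7:45 pm → extend to 1:45 pm–7:45 pm.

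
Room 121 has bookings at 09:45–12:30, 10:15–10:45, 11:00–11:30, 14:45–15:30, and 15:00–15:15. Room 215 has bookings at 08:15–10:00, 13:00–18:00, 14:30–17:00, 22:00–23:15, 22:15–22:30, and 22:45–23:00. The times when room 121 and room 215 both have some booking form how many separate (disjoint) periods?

2

A, merged: 09:45–12:30, 14:45–15:30.
B, merged: 08:15–10:00, 13:00–18:00, 22:00–23:15.
A ∩ B = 09:45–10:00, 14:45–15:30.
That is 2 disjoint pieces.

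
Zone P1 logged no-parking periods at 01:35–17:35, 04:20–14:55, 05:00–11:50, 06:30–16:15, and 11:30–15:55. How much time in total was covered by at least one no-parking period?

Merged: 01:35–17:35.
Length: 16 h.

16 h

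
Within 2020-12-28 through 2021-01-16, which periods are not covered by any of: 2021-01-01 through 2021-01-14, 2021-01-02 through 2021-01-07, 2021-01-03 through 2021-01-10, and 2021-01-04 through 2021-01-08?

2020-12-28 through 2020-12-31, 2021-01-15 through 2021-01-16

The merged coverage is 2021-01-01 through 2021-01-14.
Uncovered inside 2020-12-28 through 2021-01-16: 2020-12-28 through 2020-12-31, 2021-01-15 through 2021-01-16.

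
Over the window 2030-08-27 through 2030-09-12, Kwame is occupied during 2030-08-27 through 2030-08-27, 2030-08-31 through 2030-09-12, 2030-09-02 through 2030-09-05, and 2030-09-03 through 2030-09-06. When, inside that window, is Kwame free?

2030-08-28 through 2030-08-30

After merging, the occupied span is 2030-08-27 through 2030-08-27, 2030-08-31 through 2030-09-12.
Gaps within 2030-08-27 through 2030-09-12: 2030-08-28 through 2030-08-30.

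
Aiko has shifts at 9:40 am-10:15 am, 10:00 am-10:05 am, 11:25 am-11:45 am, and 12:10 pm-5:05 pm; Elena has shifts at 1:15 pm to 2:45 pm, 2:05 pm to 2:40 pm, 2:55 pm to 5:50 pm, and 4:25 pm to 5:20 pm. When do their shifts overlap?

1:15 pm–2:45 pm, 2:55 pm–5:05 pm

First set merges to 9:40 am–10:15 am, 11:25 am–11:45 am, 12:10 pm–5:05 pm.
Second set merges to 1:15 pm–2:45 pm, 2:55 pm–5:50 pm.
9:40 am–10:15 am meets no B interval.
11:25 am–11:45 am meets no B interval.
12:10 pm–5:05 pm ∩ B → 1:15 pm–2:45 pm, 2:55 pm–5:05 pm.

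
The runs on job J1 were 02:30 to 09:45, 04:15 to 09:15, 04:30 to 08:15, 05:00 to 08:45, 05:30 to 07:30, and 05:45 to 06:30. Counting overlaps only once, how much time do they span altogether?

7 h 15 min

Merged: 02:30–09:45.
Length: 7 h 15 min.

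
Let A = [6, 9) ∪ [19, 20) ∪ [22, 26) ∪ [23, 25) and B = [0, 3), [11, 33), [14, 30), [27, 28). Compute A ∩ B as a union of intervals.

[19, 20) ∪ [22, 26)

A, merged: [6, 9), [19, 20), [22, 26).
B, merged: [0, 3), [11, 33).
[6, 9) falls entirely outside B.
[19, 20) overlaps B on [19, 20).
[22, 26) overlaps B on [22, 26).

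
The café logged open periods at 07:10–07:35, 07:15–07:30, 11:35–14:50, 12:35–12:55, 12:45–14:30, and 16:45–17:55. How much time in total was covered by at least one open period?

Merged: 07:10–07:35, 11:35–14:50, 16:45–17:55.
Lengths: 25 min + 3 h 15 min + 1 h 10 min = 4 h 50 min.

4 h 50 min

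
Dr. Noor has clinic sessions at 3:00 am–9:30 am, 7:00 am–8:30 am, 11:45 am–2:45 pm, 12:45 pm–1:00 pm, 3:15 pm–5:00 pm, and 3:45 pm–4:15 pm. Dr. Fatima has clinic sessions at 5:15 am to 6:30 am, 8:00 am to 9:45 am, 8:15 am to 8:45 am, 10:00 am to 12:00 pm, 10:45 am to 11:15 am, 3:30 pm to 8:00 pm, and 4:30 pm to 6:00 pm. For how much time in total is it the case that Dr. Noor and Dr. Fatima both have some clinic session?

4 h 30 min

A, merged: 3:00 am–9:30 am, 11:45 am–2:45 pm, 3:15 pm–5:00 pm.
B, merged: 5:15 am–6:30 am, 8:00 am–9:45 am, 10:00 am–12:00 pm, 3:30 pm–8:00 pm.
A ∩ B = 5:15 am–6:30 am, 8:00 am–9:30 am, 11:45 am–12:00 pm, 3:30 pm–5:00 pm.
Total: 1 h 15 min + 1 h 30 min + 15 min + 1 h 30 min = 4 h 30 min.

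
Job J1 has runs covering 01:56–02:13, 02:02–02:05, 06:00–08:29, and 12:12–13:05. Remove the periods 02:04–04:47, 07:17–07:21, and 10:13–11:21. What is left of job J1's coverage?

Merge the first list: 01:56-02:13, 06:00-08:29, 12:12-13:05.
01:56-02:13 \ B = 01:56-02:04.
06:00-08:29 \ B = 06:00-07:17, 07:21-08:29.
12:12-13:05: nothing removed.

01:56-02:04, 06:00-07:17, 07:21-08:29, 12:12-13:05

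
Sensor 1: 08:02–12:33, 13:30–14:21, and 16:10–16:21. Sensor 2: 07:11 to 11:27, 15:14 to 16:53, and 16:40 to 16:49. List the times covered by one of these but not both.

Second set merges to 07:11–11:27, 15:14–16:53.
Only in the first: 11:27–12:33, 13:30–14:21.
Only in the second: 07:11–08:02, 15:14–16:10, 16:21–16:53.
Together these are the periods covered by exactly one.

07:11–08:02, 11:27–12:33, 13:30–14:21, 15:14–16:10, 16:21–16:53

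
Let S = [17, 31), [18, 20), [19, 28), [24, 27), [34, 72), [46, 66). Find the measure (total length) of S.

Merged: [17, 31), [34, 72).
Lengths: 14 + 38 = 52.

52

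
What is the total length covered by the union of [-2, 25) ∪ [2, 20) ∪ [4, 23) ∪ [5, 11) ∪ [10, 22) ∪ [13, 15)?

Merged: [-2, 25).
Length: 27.

27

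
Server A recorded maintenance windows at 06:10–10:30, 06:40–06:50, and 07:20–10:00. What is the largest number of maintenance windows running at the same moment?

2

Sweep endpoints in order; track running count of active intervals.
Peak of 2 reached at 06:40.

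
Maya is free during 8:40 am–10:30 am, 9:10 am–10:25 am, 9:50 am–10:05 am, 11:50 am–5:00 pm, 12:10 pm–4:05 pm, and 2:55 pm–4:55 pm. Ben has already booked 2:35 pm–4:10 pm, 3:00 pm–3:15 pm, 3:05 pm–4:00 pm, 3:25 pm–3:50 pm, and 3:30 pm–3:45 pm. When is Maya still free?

8:40 am–10:30 am, 11:50 am–2:35 pm, 4:10 pm–5:00 pm

First set merges to 8:40 am–10:30 am, 11:50 am–5:00 pm.
Second set merges to 2:35 pm–4:10 pm.
8:40 am–10:30 am: no B overlap → unchanged.
11:50 am–5:00 pm minus B → 11:50 am–2:35 pm, 4:10 pm–5:00 pm.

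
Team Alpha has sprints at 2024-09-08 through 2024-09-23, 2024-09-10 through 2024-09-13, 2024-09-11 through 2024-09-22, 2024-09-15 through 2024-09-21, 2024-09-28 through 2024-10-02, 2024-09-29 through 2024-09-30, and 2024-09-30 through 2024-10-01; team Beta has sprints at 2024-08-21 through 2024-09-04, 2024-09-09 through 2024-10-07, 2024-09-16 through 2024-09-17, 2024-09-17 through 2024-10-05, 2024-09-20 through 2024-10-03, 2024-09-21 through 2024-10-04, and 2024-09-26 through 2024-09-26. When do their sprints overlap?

First set merges to 2024-09-08 through 2024-09-23, 2024-09-28 through 2024-10-02.
Second set merges to 2024-08-21 through 2024-09-04, 2024-09-09 through 2024-10-07.
2024-09-08 through 2024-09-23 ∩ B → 2024-09-09 through 2024-09-23.
2024-09-28 through 2024-10-02 ∩ B → 2024-09-28 through 2024-10-02.

2024-09-09 through 2024-09-23, 2024-09-28 through 2024-10-02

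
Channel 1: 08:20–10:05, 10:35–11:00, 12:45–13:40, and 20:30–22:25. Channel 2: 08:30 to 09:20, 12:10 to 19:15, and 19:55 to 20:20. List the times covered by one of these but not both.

A but not B: 08:20–08:30, 09:20–10:05, 10:35–11:00, 20:30–22:25.
B but not A: 12:10–12:45, 13:40–19:15, 19:55–20:20.
Combining gives A △ B.

08:20–08:30, 09:20–10:05, 10:35–11:00, 12:10–12:45, 13:40–19:15, 19:55–20:20, 20:30–22:25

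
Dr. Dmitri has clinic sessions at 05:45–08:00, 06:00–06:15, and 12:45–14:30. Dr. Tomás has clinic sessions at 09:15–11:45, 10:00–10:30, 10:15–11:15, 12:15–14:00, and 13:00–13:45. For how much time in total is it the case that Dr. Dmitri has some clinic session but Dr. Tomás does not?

A, merged: 05:45–08:00, 12:45–14:30.
B, merged: 09:15–11:45, 12:15–14:00.
A \ B = 05:45–08:00, 14:00–14:30.
Total: 2 h 15 min + 30 min = 2 h 45 min.

2 h 45 min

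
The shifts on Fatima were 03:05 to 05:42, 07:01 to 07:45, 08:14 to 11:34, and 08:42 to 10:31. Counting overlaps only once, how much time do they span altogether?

Merged: 03:05-05:42, 07:01-07:45, 08:14-11:34.
Lengths: 2 h 37 min + 44 min + 3 h 20 min = 6 h 41 min.

6 h 41 min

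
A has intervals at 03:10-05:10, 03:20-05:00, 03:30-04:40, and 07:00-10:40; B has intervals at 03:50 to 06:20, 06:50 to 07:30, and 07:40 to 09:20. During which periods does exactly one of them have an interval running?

First set merges to 03:10–05:10, 07:00–10:40.
A but not B: 03:10–03:50, 07:30–07:40, 09:20–10:40.
B but not A: 05:10–06:20, 06:50–07:00.
Combining gives A △ B.

03:10–03:50, 05:10–06:20, 06:50–07:00, 07:30–07:40, 09:20–10:40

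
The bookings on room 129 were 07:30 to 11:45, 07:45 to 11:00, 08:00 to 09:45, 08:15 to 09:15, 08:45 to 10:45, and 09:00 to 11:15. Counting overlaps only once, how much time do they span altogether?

Merged: 07:30–11:45.
Length: 4 h 15 min.

4 h 15 min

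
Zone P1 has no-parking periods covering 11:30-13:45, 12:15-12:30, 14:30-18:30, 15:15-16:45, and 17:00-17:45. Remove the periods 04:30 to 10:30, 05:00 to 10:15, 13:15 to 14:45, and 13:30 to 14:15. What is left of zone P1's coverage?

11:30–13:15, 14:45–18:30

A, merged: 11:30–13:45, 14:30–18:30.
B, merged: 04:30–10:30, 13:15–14:45.
11:30–13:45 with B removed leaves 11:30–13:15.
14:30–18:30 with B removed leaves 14:45–18:30.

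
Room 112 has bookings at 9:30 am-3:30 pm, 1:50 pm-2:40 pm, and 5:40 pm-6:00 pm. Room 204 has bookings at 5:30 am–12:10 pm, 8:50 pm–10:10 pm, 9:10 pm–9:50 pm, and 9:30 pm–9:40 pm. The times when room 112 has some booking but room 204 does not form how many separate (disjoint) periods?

First set merges to 9:30 am–3:30 pm, 5:40 pm–6:00 pm.
Second set merges to 5:30 am–12:10 pm, 8:50 pm–10:10 pm.
A \ B = 12:10 pm–3:30 pm, 5:40 pm–6:00 pm.
That is 2 disjoint pieces.

2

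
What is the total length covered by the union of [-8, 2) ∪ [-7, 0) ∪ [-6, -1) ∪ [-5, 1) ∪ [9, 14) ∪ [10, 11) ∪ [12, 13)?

15

Merged: [-8, 2), [9, 14).
Lengths: 10 + 5 = 15.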